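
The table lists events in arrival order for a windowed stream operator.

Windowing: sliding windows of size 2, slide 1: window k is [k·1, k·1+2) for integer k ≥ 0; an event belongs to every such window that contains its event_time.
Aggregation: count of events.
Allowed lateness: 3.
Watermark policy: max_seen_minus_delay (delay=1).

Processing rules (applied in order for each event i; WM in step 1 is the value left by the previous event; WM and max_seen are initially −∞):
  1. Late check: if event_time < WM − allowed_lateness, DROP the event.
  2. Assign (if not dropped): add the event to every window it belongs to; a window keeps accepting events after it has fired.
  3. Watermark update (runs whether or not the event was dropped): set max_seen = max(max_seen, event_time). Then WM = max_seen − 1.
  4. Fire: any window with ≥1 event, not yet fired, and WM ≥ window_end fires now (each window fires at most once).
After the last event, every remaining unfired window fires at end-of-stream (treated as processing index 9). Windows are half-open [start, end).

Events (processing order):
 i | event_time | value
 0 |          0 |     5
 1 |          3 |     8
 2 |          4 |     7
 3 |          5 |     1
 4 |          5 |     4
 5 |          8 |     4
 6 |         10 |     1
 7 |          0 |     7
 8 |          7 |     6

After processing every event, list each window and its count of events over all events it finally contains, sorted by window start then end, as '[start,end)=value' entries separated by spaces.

[0,2)=1 [2,4)=1 [3,5)=2 [4,6)=3 [5,7)=2 [6,8)=1 [7,9)=2 [8,10)=1 [9,11)=1 [10,12)=1

i=0 t=0 v=5: → [0,2); WM=-1
i=1 t=3 v=8: → [3,5),[2,4); WM=2; [0,2) fires=1
i=2 t=4 v=7: → [4,6),[3,5); WM=3
i=3 t=5 v=1: → [5,7),[4,6); WM=4; [2,4) fires=1
i=4 t=5 v=4: → [5,7),[4,6); WM=4
i=5 t=8 v=4: → [8,10),[7,9); WM=7; [3,5) fires=2 [4,6) fires=3 [5,7) fires=2
i=6 t=10 v=1: → [10,12),[9,11); WM=9; [7,9) fires=1
i=7 t=0 v=7: DROP (t<9-3); WM=9
i=8 t=7 v=6: → [7,9),[6,8); WM=9; [6,8) fires=1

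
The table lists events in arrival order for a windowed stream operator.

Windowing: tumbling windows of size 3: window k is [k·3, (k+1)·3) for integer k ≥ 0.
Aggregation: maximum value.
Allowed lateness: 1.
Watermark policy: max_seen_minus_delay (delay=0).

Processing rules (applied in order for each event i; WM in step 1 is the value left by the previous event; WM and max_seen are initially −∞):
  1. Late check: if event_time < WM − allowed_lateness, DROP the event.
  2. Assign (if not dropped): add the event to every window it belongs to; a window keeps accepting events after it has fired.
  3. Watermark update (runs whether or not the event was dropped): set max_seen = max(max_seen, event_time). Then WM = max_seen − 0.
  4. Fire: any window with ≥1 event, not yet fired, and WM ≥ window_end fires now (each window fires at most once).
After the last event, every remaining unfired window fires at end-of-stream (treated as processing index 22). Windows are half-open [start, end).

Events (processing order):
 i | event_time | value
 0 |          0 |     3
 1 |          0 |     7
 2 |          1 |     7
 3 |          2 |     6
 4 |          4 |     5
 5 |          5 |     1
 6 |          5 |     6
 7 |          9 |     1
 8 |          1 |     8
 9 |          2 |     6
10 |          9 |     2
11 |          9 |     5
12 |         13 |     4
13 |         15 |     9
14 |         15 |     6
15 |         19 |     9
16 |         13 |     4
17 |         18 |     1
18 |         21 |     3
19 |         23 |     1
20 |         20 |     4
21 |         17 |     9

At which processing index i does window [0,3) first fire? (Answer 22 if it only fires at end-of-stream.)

4

i=0 t=0 v=3: → [0,3); WM=0
i=1 t=0 v=7: → [0,3); WM=0
i=2 t=1 v=7: → [0,3); WM=1
i=3 t=2 v=6: → [0,3); WM=2
i=4 t=4 v=5: → [3,6); WM=4; [0,3) fires=7
i=5 t=5 v=1: → [3,6); WM=5
i=6 t=5 v=6: → [3,6); WM=5
i=7 t=9 v=1: → [9,12); WM=9; [3,6) fires=6
i=8 t=1 v=8: DROP (t<9-1); WM=9
i=9 t=2 v=6: DROP (t<9-1); WM=9
i=10 t=9 v=2: → [9,12); WM=9
i=11 t=9 v=5: → [9,12); WM=9
i=12 t=13 v=4: → [12,15); WM=13; [9,12) fires=5
i=13 t=15 v=9: → [15,18); WM=15; [12,15) fires=4
i=14 t=15 v=6: → [15,18); WM=15
i=15 t=19 v=9: → [18,21); WM=19; [15,18) fires=9
i=16 t=13 v=4: DROP (t<19-1); WM=19
i=17 t=18 v=1: → [18,21); WM=19
i=18 t=21 v=3: → [21,24); WM=21; [18,21) fires=9
i=19 t=23 v=1: → [21,24); WM=23
i=20 t=20 v=4: DROP (t<23-1); WM=23
i=21 t=17 v=9: DROP (t<23-1); WM=23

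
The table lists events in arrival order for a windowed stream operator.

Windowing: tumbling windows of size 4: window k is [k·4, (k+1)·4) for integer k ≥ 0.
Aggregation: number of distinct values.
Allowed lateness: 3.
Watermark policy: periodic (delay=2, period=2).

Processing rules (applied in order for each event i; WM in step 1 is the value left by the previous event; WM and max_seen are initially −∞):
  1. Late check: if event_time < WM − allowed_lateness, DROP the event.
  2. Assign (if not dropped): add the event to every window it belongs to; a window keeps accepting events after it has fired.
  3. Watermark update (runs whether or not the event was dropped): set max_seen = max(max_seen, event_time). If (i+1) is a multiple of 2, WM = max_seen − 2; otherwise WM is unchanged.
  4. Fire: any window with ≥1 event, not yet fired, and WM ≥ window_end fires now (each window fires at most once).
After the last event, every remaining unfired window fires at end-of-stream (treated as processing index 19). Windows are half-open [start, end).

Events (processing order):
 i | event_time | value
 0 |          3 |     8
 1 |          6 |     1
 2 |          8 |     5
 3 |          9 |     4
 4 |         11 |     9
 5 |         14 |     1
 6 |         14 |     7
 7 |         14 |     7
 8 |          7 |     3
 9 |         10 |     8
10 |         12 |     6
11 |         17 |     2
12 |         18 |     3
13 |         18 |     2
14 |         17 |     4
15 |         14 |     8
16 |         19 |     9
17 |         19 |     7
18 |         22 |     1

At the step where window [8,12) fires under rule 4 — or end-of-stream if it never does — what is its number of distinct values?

3

i=0 t=3 v=8: → [0,4); WM=−∞
i=1 t=6 v=1: → [4,8); WM=4; [0,4) fires=1
i=2 t=8 v=5: → [8,12); WM=4
i=3 t=9 v=4: → [8,12); WM=7
i=4 t=11 v=9: → [8,12); WM=7
i=5 t=14 v=1: → [12,16); WM=12; [4,8) fires=1 [8,12) fires=3
i=6 t=14 v=7: → [12,16); WM=12
i=7 t=14 v=7: → [12,16); WM=12
i=8 t=7 v=3: DROP (t<12-3); WM=12
i=9 t=10 v=8: → [8,12); WM=12
i=10 t=12 v=6: → [12,16); WM=12
i=11 t=17 v=2: → [16,20); WM=15
i=12 t=18 v=3: → [16,20); WM=15
i=13 t=18 v=2: → [16,20); WM=16; [12,16) fires=3
i=14 t=17 v=4: → [16,20); WM=16
i=15 t=14 v=8: → [12,16); WM=16
i=16 t=19 v=9: → [16,20); WM=16
i=17 t=19 v=7: → [16,20); WM=17
i=18 t=22 v=1: → [20,24); WM=17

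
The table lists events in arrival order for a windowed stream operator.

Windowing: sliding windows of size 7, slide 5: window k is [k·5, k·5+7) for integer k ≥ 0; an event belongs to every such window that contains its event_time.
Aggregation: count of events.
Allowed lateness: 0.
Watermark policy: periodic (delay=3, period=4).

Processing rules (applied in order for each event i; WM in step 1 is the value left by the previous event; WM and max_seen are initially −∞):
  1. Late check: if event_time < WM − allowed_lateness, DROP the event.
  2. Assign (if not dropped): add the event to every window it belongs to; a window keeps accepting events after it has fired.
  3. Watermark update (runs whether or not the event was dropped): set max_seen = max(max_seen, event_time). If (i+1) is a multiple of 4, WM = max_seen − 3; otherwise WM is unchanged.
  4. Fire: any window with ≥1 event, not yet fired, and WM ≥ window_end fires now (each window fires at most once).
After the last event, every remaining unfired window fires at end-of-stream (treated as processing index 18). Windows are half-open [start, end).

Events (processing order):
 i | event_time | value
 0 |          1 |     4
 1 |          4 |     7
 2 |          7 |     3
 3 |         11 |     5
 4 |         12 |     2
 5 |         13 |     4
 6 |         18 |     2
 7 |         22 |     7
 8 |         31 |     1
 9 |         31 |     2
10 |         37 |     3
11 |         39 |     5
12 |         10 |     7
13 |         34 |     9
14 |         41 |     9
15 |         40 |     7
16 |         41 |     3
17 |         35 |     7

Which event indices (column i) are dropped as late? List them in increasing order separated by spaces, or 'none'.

12 13 17

i=0 t=1 v=4: → [0,7); WM=−∞
i=1 t=4 v=7: → [0,7); WM=−∞
i=2 t=7 v=3: → [5,12); WM=−∞
i=3 t=11 v=5: → [10,17),[5,12); WM=8; [0,7) fires=2
i=4 t=12 v=2: → [10,17); WM=8
i=5 t=13 v=4: → [10,17); WM=8
i=6 t=18 v=2: → [15,22); WM=8
i=7 t=22 v=7: → [20,27); WM=19; [5,12) fires=2 [10,17) fires=3
i=8 t=31 v=1: → [30,37),[25,32); WM=19
i=9 t=31 v=2: → [30,37),[25,32); WM=19
i=10 t=37 v=3: → [35,42); WM=19
i=11 t=39 v=5: → [35,42); WM=36; [15,22) fires=1 [20,27) fires=1 [25,32) fires=2
i=12 t=10 v=7: DROP (t<36-0); WM=36
i=13 t=34 v=9: DROP (t<36-0); WM=36
i=14 t=41 v=9: → [40,47),[35,42); WM=36
i=15 t=40 v=7: → [40,47),[35,42); WM=38; [30,37) fires=2
i=16 t=41 v=3: → [40,47),[35,42); WM=38
i=17 t=35 v=7: DROP (t<38-0); WM=38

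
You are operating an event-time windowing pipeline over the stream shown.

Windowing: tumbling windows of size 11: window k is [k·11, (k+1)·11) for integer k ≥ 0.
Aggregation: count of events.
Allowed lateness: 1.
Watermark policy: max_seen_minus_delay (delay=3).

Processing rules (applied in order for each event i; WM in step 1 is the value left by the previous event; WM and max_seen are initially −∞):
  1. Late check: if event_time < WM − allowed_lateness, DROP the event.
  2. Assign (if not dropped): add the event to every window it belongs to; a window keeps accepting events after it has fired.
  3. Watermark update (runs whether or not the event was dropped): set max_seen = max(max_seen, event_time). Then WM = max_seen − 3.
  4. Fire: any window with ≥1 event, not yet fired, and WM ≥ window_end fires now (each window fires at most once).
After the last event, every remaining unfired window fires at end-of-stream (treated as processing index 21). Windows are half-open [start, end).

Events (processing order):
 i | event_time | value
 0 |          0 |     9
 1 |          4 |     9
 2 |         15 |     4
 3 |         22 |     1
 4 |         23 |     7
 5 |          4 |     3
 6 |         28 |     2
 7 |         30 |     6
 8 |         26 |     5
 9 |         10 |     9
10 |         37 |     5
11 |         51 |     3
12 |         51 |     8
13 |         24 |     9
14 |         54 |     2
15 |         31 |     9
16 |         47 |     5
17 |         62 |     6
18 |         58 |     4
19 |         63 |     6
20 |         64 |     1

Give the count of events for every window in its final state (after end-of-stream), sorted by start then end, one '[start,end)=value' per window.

i=0 t=0 v=9: → [0,11); WM=-3
i=1 t=4 v=9: → [0,11); WM=1
i=2 t=15 v=4: → [11,22); WM=12; [0,11) fires=2
i=3 t=22 v=1: → [22,33); WM=19
i=4 t=23 v=7: → [22,33); WM=20
i=5 t=4 v=3: DROP (t<20-1); WM=20
i=6 t=28 v=2: → [22,33); WM=25; [11,22) fires=1
i=7 t=30 v=6: → [22,33); WM=27
i=8 t=26 v=5: → [22,33); WM=27
i=9 t=10 v=9: DROP (t<27-1); WM=27
i=10 t=37 v=5: → [33,44); WM=34; [22,33) fires=5
i=11 t=51 v=3: → [44,55); WM=48; [33,44) fires=1
i=12 t=51 v=8: → [44,55); WM=48
i=13 t=24 v=9: DROP (t<48-1); WM=48
i=14 t=54 v=2: → [44,55); WM=51
i=15 t=31 v=9: DROP (t<51-1); WM=51
i=16 t=47 v=5: DROP (t<51-1); WM=51
i=17 t=62 v=6: → [55,66); WM=59; [44,55) fires=3
i=18 t=58 v=4: → [55,66); WM=59
i=19 t=63 v=6: → [55,66); WM=60
i=20 t=64 v=1: → [55,66); WM=61

[0,11)=2 [11,22)=1 [22,33)=5 [33,44)=1 [44,55)=3 [55,66)=4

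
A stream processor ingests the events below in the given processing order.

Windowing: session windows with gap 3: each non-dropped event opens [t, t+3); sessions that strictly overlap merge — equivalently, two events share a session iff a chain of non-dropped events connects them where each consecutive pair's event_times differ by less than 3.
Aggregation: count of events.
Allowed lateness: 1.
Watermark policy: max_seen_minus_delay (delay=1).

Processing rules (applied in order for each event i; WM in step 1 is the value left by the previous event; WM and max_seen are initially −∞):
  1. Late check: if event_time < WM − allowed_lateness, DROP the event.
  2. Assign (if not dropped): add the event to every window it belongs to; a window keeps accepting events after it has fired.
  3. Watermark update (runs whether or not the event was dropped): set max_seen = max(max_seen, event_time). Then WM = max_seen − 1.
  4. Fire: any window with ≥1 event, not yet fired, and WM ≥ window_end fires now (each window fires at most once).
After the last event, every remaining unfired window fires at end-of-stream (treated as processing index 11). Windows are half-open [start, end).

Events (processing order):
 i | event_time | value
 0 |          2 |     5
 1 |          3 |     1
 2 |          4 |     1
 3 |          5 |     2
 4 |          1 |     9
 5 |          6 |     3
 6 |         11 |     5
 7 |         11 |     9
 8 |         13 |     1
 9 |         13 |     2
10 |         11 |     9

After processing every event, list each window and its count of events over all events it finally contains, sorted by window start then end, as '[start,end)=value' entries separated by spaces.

i=0 t=2 v=5: → [2,5); WM=1
i=1 t=3 v=1: → [2,6); WM=2
i=2 t=4 v=1: → [2,7); WM=3
i=3 t=5 v=2: → [2,8); WM=4
i=4 t=1 v=9: DROP (t<4-1); WM=4
i=5 t=6 v=3: → [2,9); WM=5
i=6 t=11 v=5: → [11,14); WM=10
i=7 t=11 v=9: → [11,14); WM=10
i=8 t=13 v=1: → [11,16); WM=12
i=9 t=13 v=2: → [11,16); WM=12
i=10 t=11 v=9: → [11,16); WM=12

[2,9)=5 [11,16)=5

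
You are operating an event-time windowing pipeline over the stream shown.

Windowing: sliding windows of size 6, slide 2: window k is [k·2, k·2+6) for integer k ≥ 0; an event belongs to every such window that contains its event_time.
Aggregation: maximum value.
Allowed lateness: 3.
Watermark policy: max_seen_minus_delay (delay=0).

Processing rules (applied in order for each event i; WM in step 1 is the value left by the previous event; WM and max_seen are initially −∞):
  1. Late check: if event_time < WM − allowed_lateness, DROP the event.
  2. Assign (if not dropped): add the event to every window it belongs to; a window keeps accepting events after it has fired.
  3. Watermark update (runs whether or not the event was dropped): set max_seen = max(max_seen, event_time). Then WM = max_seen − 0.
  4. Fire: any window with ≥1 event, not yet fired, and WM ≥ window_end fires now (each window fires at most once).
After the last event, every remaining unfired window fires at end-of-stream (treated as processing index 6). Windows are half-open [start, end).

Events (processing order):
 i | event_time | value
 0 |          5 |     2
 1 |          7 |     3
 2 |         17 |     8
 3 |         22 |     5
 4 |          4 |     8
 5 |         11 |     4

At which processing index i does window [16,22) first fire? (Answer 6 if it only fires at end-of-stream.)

3

i=0 t=5 v=2: → [4,10),[2,8),[0,6); WM=5
i=1 t=7 v=3: → [6,12),[4,10),[2,8); WM=7; [0,6) fires=2
i=2 t=17 v=8: → [16,22),[14,20),[12,18); WM=17; [2,8) fires=3 [4,10) fires=3 [6,12) fires=3
i=3 t=22 v=5: → [22,28),[20,26),[18,24); WM=22; [12,18) fires=8 [14,20) fires=8 [16,22) fires=8
i=4 t=4 v=8: DROP (t<22-3); WM=22
i=5 t=11 v=4: DROP (t<22-3); WM=22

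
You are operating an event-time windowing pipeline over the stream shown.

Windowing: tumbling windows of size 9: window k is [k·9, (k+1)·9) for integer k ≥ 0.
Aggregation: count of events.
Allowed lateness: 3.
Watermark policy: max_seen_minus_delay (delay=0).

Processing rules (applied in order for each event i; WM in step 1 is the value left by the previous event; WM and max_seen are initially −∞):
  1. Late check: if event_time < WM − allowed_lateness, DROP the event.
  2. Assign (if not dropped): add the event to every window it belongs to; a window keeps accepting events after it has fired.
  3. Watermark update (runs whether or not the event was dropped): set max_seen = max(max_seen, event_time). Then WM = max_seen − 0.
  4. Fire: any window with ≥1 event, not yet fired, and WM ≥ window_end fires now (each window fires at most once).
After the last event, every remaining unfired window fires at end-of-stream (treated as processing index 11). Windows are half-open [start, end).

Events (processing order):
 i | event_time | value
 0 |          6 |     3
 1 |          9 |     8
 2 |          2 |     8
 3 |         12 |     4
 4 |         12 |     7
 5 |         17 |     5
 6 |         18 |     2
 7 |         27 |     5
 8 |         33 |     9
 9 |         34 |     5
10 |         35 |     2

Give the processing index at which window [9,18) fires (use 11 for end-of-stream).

i=0 t=6 v=3: → [0,9); WM=6
i=1 t=9 v=8: → [9,18); WM=9; [0,9) fires=1
i=2 t=2 v=8: DROP (t<9-3); WM=9
i=3 t=12 v=4: → [9,18); WM=12
i=4 t=12 v=7: → [9,18); WM=12
i=5 t=17 v=5: → [9,18); WM=17
i=6 t=18 v=2: → [18,27); WM=18; [9,18) fires=4
i=7 t=27 v=5: → [27,36); WM=27; [18,27) fires=1
i=8 t=33 v=9: → [27,36); WM=33
i=9 t=34 v=5: → [27,36); WM=34
i=10 t=35 v=2: → [27,36); WM=35

6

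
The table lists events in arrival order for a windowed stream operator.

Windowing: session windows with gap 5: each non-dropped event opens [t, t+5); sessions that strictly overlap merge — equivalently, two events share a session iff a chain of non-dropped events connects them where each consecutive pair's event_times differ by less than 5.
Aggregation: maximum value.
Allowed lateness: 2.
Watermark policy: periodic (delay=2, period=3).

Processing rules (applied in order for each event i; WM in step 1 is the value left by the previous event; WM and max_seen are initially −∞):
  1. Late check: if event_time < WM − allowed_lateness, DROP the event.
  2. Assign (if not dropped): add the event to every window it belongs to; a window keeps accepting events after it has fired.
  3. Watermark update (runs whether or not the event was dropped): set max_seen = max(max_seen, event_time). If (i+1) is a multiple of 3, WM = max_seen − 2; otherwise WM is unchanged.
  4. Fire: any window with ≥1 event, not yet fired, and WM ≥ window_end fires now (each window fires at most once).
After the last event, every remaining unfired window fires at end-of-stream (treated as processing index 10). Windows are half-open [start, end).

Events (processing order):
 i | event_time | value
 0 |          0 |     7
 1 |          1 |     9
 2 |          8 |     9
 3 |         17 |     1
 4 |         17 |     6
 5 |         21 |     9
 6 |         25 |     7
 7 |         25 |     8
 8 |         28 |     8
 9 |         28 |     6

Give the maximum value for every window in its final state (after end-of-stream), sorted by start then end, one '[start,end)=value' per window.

i=0 t=0 v=7: → [0,5); WM=−∞
i=1 t=1 v=9: → [0,6); WM=−∞
i=2 t=8 v=9: → [8,13); WM=6
i=3 t=17 v=1: → [17,22); WM=6
i=4 t=17 v=6: → [17,22); WM=6
i=5 t=21 v=9: → [17,26); WM=19
i=6 t=25 v=7: → [17,30); WM=19
i=7 t=25 v=8: → [17,30); WM=19
i=8 t=28 v=8: → [17,33); WM=26
i=9 t=28 v=6: → [17,33); WM=26

[0,6)=9 [8,13)=9 [17,33)=9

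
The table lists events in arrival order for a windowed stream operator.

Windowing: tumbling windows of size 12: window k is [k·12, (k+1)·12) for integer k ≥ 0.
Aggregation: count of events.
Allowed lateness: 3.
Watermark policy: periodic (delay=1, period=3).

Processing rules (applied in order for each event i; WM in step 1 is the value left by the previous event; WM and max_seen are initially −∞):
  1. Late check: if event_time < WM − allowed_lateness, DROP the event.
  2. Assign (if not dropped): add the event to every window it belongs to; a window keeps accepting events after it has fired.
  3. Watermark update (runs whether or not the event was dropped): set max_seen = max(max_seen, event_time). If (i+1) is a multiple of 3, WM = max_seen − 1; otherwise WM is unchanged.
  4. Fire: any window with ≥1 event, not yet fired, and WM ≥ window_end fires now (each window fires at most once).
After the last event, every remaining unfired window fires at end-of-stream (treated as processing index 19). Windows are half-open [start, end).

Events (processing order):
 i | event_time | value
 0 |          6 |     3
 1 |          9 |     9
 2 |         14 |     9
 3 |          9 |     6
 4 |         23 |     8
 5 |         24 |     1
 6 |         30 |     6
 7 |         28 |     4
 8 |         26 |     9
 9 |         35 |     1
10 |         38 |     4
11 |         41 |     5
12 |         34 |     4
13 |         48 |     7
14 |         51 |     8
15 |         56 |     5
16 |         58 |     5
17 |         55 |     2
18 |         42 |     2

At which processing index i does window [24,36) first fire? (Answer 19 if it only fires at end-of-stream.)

11

i=0 t=6 v=3: → [0,12); WM=−∞
i=1 t=9 v=9: → [0,12); WM=−∞
i=2 t=14 v=9: → [12,24); WM=13; [0,12) fires=2
i=3 t=9 v=6: DROP (t<13-3); WM=13
i=4 t=23 v=8: → [12,24); WM=13
i=5 t=24 v=1: → [24,36); WM=23
i=6 t=30 v=6: → [24,36); WM=23
i=7 t=28 v=4: → [24,36); WM=23
i=8 t=26 v=9: → [24,36); WM=29; [12,24) fires=2
i=9 t=35 v=1: → [24,36); WM=29
i=10 t=38 v=4: → [36,48); WM=29
i=11 t=41 v=5: → [36,48); WM=40; [24,36) fires=5
i=12 t=34 v=4: DROP (t<40-3); WM=40
i=13 t=48 v=7: → [48,60); WM=40
i=14 t=51 v=8: → [48,60); WM=50; [36,48) fires=2
i=15 t=56 v=5: → [48,60); WM=50
i=16 t=58 v=5: → [48,60); WM=50
i=17 t=55 v=2: → [48,60); WM=57
i=18 t=42 v=2: DROP (t<57-3); WM=57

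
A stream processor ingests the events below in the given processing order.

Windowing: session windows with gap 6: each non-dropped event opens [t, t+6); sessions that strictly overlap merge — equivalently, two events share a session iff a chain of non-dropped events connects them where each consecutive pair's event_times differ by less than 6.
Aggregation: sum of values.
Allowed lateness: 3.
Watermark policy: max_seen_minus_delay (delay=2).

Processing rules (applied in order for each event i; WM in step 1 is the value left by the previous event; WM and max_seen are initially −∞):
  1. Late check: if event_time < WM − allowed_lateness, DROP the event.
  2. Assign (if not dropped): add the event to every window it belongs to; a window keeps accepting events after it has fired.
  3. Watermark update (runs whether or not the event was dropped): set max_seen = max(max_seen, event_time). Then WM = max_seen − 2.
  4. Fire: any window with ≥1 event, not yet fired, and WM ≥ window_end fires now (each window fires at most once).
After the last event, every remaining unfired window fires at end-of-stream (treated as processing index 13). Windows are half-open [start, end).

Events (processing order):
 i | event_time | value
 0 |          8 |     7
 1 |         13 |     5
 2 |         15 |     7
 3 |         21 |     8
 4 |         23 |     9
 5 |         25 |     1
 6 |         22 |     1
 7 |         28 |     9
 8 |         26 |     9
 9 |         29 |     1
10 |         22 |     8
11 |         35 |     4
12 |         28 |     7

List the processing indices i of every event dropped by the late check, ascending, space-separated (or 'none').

10 12

i=0 t=8 v=7: → [8,14); WM=6
i=1 t=13 v=5: → [8,19); WM=11
i=2 t=15 v=7: → [8,21); WM=13
i=3 t=21 v=8: → [21,27); WM=19
i=4 t=23 v=9: → [21,29); WM=21
i=5 t=25 v=1: → [21,31); WM=23
i=6 t=22 v=1: → [21,31); WM=23
i=7 t=28 v=9: → [21,34); WM=26
i=8 t=26 v=9: → [21,34); WM=26
i=9 t=29 v=1: → [21,35); WM=27
i=10 t=22 v=8: DROP (t<27-3); WM=27
i=11 t=35 v=4: → [35,41); WM=33
i=12 t=28 v=7: DROP (t<33-3); WM=33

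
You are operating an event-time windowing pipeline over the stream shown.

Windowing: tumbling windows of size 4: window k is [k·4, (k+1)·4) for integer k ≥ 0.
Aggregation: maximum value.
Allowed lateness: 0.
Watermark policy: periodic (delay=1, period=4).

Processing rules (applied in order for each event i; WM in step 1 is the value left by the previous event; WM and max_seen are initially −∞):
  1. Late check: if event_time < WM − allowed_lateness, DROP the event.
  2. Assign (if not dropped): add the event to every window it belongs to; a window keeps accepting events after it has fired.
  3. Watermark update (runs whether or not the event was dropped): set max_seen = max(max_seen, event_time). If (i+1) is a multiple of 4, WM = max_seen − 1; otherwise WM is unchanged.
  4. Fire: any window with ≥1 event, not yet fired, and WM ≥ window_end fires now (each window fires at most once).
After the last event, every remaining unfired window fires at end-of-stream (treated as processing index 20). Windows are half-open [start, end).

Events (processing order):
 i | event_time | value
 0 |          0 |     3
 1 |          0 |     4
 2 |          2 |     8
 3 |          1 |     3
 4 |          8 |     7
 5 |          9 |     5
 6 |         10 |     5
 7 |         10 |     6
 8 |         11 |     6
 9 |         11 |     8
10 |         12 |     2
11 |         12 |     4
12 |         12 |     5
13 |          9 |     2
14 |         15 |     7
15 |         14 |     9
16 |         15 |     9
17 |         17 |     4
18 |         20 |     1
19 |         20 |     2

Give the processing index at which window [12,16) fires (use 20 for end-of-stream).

i=0 t=0 v=3: → [0,4); WM=−∞
i=1 t=0 v=4: → [0,4); WM=−∞
i=2 t=2 v=8: → [0,4); WM=−∞
i=3 t=1 v=3: → [0,4); WM=1
i=4 t=8 v=7: → [8,12); WM=1
i=5 t=9 v=5: → [8,12); WM=1
i=6 t=10 v=5: → [8,12); WM=1
i=7 t=10 v=6: → [8,12); WM=9; [0,4) fires=8
i=8 t=11 v=6: → [8,12); WM=9
i=9 t=11 v=8: → [8,12); WM=9
i=10 t=12 v=2: → [12,16); WM=9
i=11 t=12 v=4: → [12,16); WM=11
i=12 t=12 v=5: → [12,16); WM=11
i=13 t=9 v=2: DROP (t<11-0); WM=11
i=14 t=15 v=7: → [12,16); WM=11
i=15 t=14 v=9: → [12,16); WM=14; [8,12) fires=8
i=16 t=15 v=9: → [12,16); WM=14
i=17 t=17 v=4: → [16,20); WM=14
i=18 t=20 v=1: → [20,24); WM=14
i=19 t=20 v=2: → [20,24); WM=19; [12,16) fires=9

19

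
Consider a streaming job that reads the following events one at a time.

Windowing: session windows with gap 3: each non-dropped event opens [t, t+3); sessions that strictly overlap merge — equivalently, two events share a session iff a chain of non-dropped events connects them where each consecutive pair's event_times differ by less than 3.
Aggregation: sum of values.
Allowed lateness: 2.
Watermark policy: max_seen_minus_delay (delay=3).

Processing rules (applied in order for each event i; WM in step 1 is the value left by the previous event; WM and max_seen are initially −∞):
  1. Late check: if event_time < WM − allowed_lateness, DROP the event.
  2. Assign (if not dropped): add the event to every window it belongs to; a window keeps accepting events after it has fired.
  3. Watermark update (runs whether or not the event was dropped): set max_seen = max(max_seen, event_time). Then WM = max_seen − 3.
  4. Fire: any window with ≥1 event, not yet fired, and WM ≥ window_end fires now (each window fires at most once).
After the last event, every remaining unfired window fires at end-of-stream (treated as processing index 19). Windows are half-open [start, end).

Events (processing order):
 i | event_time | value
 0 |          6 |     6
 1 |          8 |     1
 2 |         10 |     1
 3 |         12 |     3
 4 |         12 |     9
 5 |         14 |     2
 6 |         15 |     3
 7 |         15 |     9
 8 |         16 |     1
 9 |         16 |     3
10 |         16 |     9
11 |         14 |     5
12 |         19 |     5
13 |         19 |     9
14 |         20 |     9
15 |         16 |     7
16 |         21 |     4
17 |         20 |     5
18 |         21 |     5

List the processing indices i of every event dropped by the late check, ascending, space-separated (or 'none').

i=0 t=6 v=6: → [6,9); WM=3
i=1 t=8 v=1: → [6,11); WM=5
i=2 t=10 v=1: → [6,13); WM=7
i=3 t=12 v=3: → [6,15); WM=9
i=4 t=12 v=9: → [6,15); WM=9
i=5 t=14 v=2: → [6,17); WM=11
i=6 t=15 v=3: → [6,18); WM=12
i=7 t=15 v=9: → [6,18); WM=12
i=8 t=16 v=1: → [6,19); WM=13
i=9 t=16 v=3: → [6,19); WM=13
i=10 t=16 v=9: → [6,19); WM=13
i=11 t=14 v=5: → [6,19); WM=13
i=12 t=19 v=5: → [19,22); WM=16
i=13 t=19 v=9: → [19,22); WM=16
i=14 t=20 v=9: → [19,23); WM=17
i=15 t=16 v=7: → [6,19); WM=17
i=16 t=21 v=4: → [19,24); WM=18
i=17 t=20 v=5: → [19,24); WM=18
i=18 t=21 v=5: → [19,24); WM=18

none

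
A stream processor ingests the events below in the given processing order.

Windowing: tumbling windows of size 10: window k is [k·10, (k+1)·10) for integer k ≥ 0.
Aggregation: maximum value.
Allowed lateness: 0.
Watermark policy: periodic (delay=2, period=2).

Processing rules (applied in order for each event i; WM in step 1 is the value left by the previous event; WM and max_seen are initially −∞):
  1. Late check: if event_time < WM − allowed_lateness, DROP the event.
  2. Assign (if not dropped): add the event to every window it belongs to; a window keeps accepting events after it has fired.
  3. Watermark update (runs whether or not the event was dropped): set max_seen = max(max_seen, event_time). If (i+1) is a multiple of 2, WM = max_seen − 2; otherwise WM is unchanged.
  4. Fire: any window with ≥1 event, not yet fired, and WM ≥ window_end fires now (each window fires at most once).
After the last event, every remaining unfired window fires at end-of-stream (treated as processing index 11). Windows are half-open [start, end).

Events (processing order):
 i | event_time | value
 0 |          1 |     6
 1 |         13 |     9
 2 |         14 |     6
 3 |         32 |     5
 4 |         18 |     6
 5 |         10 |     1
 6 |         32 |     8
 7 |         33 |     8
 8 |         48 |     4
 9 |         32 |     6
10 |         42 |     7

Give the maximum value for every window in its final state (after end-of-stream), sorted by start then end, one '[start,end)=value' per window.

[0,10)=6 [10,20)=9 [30,40)=8 [40,50)=4

i=0 t=1 v=6: → [0,10); WM=−∞
i=1 t=13 v=9: → [10,20); WM=11; [0,10) fires=6
i=2 t=14 v=6: → [10,20); WM=11
i=3 t=32 v=5: → [30,40); WM=30; [10,20) fires=9
i=4 t=18 v=6: DROP (t<30-0); WM=30
i=5 t=10 v=1: DROP (t<30-0); WM=30
i=6 t=32 v=8: → [30,40); WM=30
i=7 t=33 v=8: → [30,40); WM=31
i=8 t=48 v=4: → [40,50); WM=31
i=9 t=32 v=6: → [30,40); WM=46; [30,40) fires=8
i=10 t=42 v=7: DROP (t<46-0); WM=46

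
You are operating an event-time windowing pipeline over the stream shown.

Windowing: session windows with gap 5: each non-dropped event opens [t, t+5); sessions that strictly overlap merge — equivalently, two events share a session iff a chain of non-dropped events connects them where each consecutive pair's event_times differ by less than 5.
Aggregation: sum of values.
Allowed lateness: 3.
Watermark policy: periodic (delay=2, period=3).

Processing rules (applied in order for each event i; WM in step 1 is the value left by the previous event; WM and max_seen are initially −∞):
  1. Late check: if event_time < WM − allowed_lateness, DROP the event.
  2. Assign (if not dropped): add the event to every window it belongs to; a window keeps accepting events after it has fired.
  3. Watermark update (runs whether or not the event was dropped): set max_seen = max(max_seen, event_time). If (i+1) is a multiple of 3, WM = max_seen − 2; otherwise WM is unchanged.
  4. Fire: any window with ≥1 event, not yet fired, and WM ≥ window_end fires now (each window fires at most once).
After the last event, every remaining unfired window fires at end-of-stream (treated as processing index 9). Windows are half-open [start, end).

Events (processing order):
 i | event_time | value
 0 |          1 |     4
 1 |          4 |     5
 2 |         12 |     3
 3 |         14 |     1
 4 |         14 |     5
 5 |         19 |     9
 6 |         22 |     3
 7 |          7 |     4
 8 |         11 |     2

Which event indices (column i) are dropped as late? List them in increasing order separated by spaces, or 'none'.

7 8

i=0 t=1 v=4: → [1,6); WM=−∞
i=1 t=4 v=5: → [1,9); WM=−∞
i=2 t=12 v=3: → [12,17); WM=10
i=3 t=14 v=1: → [12,19); WM=10
i=4 t=14 v=5: → [12,19); WM=10
i=5 t=19 v=9: → [19,24); WM=17
i=6 t=22 v=3: → [19,27); WM=17
i=7 t=7 v=4: DROP (t<17-3); WM=17
i=8 t=11 v=2: DROP (t<17-3); WM=20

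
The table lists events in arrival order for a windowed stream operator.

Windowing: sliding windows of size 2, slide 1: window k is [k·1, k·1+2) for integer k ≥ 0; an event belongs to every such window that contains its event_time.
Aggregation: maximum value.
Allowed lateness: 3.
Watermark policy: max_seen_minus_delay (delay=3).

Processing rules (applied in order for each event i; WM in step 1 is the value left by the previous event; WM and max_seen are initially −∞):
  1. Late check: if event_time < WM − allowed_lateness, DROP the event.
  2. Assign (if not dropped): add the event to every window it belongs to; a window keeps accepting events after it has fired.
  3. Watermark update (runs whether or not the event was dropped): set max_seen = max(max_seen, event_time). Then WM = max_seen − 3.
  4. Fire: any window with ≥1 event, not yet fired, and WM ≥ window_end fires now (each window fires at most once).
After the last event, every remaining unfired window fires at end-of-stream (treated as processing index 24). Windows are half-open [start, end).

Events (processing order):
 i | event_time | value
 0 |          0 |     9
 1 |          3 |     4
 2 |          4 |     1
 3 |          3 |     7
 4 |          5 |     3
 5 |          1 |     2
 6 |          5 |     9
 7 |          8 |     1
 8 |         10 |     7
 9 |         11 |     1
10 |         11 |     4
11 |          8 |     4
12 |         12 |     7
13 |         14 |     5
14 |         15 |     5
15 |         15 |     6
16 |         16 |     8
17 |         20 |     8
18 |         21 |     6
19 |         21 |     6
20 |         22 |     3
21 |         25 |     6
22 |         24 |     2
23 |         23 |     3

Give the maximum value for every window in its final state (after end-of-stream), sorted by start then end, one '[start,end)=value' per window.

[0,2)=9 [1,3)=2 [2,4)=7 [3,5)=7 [4,6)=9 [5,7)=9 [7,9)=4 [8,10)=4 [9,11)=7 [10,12)=7 [11,13)=7 [12,14)=7 [13,15)=5 [14,16)=6 [15,17)=8 [16,18)=8 [19,21)=8 [20,22)=8 [21,23)=6 [22,24)=3 [23,25)=3 [24,26)=6 [25,27)=6

i=0 t=0 v=9: → [0,2); WM=-3
i=1 t=3 v=4: → [3,5),[2,4); WM=0
i=2 t=4 v=1: → [4,6),[3,5); WM=1
i=3 t=3 v=7: → [3,5),[2,4); WM=1
i=4 t=5 v=3: → [5,7),[4,6); WM=2; [0,2) fires=9
i=5 t=1 v=2: → [1,3),[0,2); WM=2
i=6 t=5 v=9: → [5,7),[4,6); WM=2
i=7 t=8 v=1: → [8,10),[7,9); WM=5; [1,3) fires=2 [2,4) fires=7 [3,5) fires=7
i=8 t=10 v=7: → [10,12),[9,11); WM=7; [4,6) fires=9 [5,7) fires=9
i=9 t=11 v=1: → [11,13),[10,12); WM=8
i=10 t=11 v=4: → [11,13),[10,12); WM=8
i=11 t=8 v=4: → [8,10),[7,9); WM=8
i=12 t=12 v=7: → [12,14),[11,13); WM=9; [7,9) fires=4
i=13 t=14 v=5: → [14,16),[13,15); WM=11; [8,10) fires=4 [9,11) fires=7
i=14 t=15 v=5: → [15,17),[14,16); WM=12; [10,12) fires=7
i=15 t=15 v=6: → [15,17),[14,16); WM=12
i=16 t=16 v=8: → [16,18),[15,17); WM=13; [11,13) fires=7
i=17 t=20 v=8: → [20,22),[19,21); WM=17; [12,14) fires=7 [13,15) fires=5 [14,16) fires=6 [15,17) fires=8
i=18 t=21 v=6: → [21,23),[20,22); WM=18; [16,18) fires=8
i=19 t=21 v=6: → [21,23),[20,22); WM=18
i=20 t=22 v=3: → [22,24),[21,23); WM=19
i=21 t=25 v=6: → [25,27),[24,26); WM=22; [19,21) fires=8 [20,22) fires=8
i=22 t=24 v=2: → [24,26),[23,25); WM=22
i=23 t=23 v=3: → [23,25),[22,24); WM=22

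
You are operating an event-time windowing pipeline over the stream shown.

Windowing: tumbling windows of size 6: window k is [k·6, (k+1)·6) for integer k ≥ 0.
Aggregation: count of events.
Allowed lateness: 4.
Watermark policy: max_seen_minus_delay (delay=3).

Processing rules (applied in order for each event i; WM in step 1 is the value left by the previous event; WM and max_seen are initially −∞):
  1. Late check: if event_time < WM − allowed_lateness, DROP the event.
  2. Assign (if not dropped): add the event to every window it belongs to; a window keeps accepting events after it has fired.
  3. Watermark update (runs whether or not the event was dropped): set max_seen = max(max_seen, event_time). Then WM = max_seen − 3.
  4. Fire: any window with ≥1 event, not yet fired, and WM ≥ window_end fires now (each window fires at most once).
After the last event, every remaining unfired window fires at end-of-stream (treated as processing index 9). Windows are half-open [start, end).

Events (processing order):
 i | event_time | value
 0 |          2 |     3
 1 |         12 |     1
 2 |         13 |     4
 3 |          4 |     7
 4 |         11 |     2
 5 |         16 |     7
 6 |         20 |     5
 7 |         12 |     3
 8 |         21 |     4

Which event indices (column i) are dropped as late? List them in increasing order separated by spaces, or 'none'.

i=0 t=2 v=3: → [0,6); WM=-1
i=1 t=12 v=1: → [12,18); WM=9; [0,6) fires=1
i=2 t=13 v=4: → [12,18); WM=10
i=3 t=4 v=7: DROP (t<10-4); WM=10
i=4 t=11 v=2: → [6,12); WM=10
i=5 t=16 v=7: → [12,18); WM=13; [6,12) fires=1
i=6 t=20 v=5: → [18,24); WM=17
i=7 t=12 v=3: DROP (t<17-4); WM=17
i=8 t=21 v=4: → [18,24); WM=18; [12,18) fires=3

3 7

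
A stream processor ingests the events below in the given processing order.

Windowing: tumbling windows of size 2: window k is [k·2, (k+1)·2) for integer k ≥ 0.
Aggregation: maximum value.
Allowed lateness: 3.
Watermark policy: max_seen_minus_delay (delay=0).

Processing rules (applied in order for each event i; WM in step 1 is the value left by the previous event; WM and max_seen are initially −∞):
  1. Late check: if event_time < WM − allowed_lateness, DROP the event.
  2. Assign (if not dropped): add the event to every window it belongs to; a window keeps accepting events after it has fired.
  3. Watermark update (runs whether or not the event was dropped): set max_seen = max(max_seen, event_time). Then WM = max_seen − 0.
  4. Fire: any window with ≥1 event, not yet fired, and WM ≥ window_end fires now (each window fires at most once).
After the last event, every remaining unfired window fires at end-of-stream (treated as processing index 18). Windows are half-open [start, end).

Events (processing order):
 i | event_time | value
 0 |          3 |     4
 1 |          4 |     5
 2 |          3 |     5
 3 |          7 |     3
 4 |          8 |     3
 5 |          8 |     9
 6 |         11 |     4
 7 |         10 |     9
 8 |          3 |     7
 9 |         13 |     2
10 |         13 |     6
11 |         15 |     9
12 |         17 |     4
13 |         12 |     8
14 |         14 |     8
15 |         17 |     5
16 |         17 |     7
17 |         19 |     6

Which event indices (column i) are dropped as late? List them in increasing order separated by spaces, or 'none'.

8 13

i=0 t=3 v=4: → [2,4); WM=3
i=1 t=4 v=5: → [4,6); WM=4; [2,4) fires=4
i=2 t=3 v=5: → [2,4); WM=4
i=3 t=7 v=3: → [6,8); WM=7; [4,6) fires=5
i=4 t=8 v=3: → [8,10); WM=8; [6,8) fires=3
i=5 t=8 v=9: → [8,10); WM=8
i=6 t=11 v=4: → [10,12); WM=11; [8,10) fires=9
i=7 t=10 v=9: → [10,12); WM=11
i=8 t=3 v=7: DROP (t<11-3); WM=11
i=9 t=13 v=2: → [12,14); WM=13; [10,12) fires=9
i=10 t=13 v=6: → [12,14); WM=13
i=11 t=15 v=9: → [14,16); WM=15; [12,14) fires=6
i=12 t=17 v=4: → [16,18); WM=17; [14,16) fires=9
i=13 t=12 v=8: DROP (t<17-3); WM=17
i=14 t=14 v=8: → [14,16); WM=17
i=15 t=17 v=5: → [16,18); WM=17
i=16 t=17 v=7: → [16,18); WM=17
i=17 t=19 v=6: → [18,20); WM=19; [16,18) fires=7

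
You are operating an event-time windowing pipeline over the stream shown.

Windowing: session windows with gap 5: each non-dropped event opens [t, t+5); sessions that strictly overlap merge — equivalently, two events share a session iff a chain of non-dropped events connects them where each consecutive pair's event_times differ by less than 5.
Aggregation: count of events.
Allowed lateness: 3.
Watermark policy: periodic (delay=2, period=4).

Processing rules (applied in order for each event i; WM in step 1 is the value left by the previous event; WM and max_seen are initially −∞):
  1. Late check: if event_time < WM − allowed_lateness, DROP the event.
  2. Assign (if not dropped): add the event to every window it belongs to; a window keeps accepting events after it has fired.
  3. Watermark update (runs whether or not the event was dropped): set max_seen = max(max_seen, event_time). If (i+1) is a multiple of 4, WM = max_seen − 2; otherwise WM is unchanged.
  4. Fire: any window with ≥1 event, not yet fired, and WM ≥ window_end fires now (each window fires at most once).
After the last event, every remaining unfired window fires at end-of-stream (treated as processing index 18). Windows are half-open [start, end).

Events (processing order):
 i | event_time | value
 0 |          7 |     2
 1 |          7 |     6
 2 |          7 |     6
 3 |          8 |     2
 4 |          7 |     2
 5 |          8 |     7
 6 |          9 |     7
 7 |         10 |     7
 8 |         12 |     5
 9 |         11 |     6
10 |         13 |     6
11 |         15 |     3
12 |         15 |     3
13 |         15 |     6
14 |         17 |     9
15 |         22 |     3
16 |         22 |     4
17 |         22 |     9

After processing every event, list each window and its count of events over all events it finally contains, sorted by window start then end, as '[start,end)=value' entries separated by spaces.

i=0 t=7 v=2: → [7,12); WM=−∞
i=1 t=7 v=6: → [7,12); WM=−∞
i=2 t=7 v=6: → [7,12); WM=−∞
i=3 t=8 v=2: → [7,13); WM=6
i=4 t=7 v=2: → [7,13); WM=6
i=5 t=8 v=7: → [7,13); WM=6
i=6 t=9 v=7: → [7,14); WM=6
i=7 t=10 v=7: → [7,15); WM=8
i=8 t=12 v=5: → [7,17); WM=8
i=9 t=11 v=6: → [7,17); WM=8
i=10 t=13 v=6: → [7,18); WM=8
i=11 t=15 v=3: → [7,20); WM=13
i=12 t=15 v=3: → [7,20); WM=13
i=13 t=15 v=6: → [7,20); WM=13
i=14 t=17 v=9: → [7,22); WM=13
i=15 t=22 v=3: → [22,27); WM=20
i=16 t=22 v=4: → [22,27); WM=20
i=17 t=22 v=9: → [22,27); WM=20

[7,22)=15 [22,27)=3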